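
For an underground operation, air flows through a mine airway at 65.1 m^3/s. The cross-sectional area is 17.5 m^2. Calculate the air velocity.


Velocity = flow rate / cross-sectional area
= 65.1 / 17.5
= 3.72 m/s

3.72 m/s


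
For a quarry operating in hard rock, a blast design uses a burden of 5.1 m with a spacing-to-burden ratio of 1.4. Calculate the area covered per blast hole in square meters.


First, find the spacing:
Spacing = burden * ratio = 5.1 * 1.4
= 7.14 m
Then, calculate the area:
Area = burden * spacing = 5.1 * 7.14
= 36.414 m^2

36.414 m^2


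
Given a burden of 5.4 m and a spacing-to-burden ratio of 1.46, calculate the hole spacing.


Spacing = burden * ratio
= 5.4 * 1.46
= 7.884 m

7.884 m


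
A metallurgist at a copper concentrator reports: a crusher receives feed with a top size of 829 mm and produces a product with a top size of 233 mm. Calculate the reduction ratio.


Reduction ratio = feed size / product size
= 829 / 233
= 3.5579

3.5579


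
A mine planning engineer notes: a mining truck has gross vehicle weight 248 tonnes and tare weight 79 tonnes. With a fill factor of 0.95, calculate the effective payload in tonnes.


Maximum payload = gross - tare
= 248 - 79 = 169 tonnes
Effective payload = max payload * fill factor
= 169 * 0.95
= 160.55 tonnes

160.55 tonnes


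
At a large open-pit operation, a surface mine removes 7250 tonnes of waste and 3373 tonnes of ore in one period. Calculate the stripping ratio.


2.1494

Stripping ratio = waste tonnage / ore tonnage
= 7250 / 3373
= 2.1494


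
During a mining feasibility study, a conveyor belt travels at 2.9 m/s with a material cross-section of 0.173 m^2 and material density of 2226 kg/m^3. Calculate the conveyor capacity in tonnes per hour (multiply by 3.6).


4020.4231 t/h

Volumetric flow = speed * area
= 2.9 * 0.173 = 0.5017 m^3/s
Mass flow = volumetric * density
= 0.5017 * 2226 = 1116.7842 kg/s
Convert to t/h: multiply by 3.6
Capacity = 1116.7842 * 3.6
= 4020.4231 t/h


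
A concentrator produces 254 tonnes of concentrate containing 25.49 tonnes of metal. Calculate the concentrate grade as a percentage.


Grade = (metal in concentrate / concentrate mass) * 100
= (25.49 / 254) * 100
= 0.1003543307 * 100
= 10.0354%

10.0354%


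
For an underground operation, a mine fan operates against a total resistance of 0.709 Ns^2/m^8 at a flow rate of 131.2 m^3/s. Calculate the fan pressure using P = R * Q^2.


Compute Q^2:
Q^2 = 131.2^2 = 17213.44
Compute pressure:
P = R * Q^2 = 0.709 * 17213.44
= 12204.329 Pa

12204.329 Pa


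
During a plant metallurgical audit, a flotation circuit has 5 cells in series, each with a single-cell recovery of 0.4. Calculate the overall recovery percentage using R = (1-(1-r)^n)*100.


Complement of single-cell recovery:
1 - r = 1 - 0.4 = 0.6
Raise to power n:
(1 - r)^5 = 0.6^5 = 0.07776
Overall recovery:
R = (1 - 0.07776) * 100
= 92.224%

92.224%


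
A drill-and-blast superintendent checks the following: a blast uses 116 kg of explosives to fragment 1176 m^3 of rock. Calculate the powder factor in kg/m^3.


Powder factor = explosive mass / rock volume
= 116 / 1176
= 0.0986 kg/m^3

0.0986 kg/m^3


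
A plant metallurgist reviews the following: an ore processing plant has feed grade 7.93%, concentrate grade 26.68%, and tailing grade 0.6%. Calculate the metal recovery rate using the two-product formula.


94.5603%

Using the two-product formula:
R = 100 * c * (f - t) / (f * (c - t))
Numerator = 100 * 26.68 * (7.93 - 0.6)
= 100 * 26.68 * 7.33
= 19556.44
Denominator = 7.93 * (26.68 - 0.6)
= 7.93 * 26.08
= 206.8144
R = 19556.44 / 206.8144
= 94.5603%


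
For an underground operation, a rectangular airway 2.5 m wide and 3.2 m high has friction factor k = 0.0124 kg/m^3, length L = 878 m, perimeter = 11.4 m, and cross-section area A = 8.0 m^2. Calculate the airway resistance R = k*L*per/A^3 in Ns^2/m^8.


0.2424 Ns^2/m^8

Compute the numerator:
k * L * per = 0.0124 * 878 * 11.4
= 124.11408
Compute the denominator:
A^3 = 8.0^3 = 512
Resistance:
R = 124.11408 / 512
= 0.2424 Ns^2/m^8


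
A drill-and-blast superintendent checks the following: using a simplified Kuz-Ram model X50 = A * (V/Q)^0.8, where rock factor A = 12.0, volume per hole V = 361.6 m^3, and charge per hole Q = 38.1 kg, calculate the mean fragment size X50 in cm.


72.6146 cm

Compute V/Q:
V/Q = 361.6 / 38.1 = 9.490813648
Raise to the power 0.8:
(V/Q)^0.8 = 9.490813648^0.8 = 6.051217413
Multiply by A:
X50 = 12.0 * 6.051217413
= 72.6146 cm


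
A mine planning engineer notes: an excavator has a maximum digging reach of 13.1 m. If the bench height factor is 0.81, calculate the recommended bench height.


Bench height = reach * factor
= 13.1 * 0.81
= 10.611 m

10.611 m


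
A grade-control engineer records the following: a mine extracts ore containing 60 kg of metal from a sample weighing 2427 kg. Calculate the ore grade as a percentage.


Ore grade = (metal mass / ore mass) * 100
= (60 / 2427) * 100
= 0.02472187886 * 100
= 2.4722%

2.4722%


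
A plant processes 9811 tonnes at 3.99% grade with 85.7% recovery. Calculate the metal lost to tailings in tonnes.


55.9786 tonnes

Total metal in feed:
= 9811 * 3.99 / 100 = 391.4589 tonnes
Metal recovered:
= 391.4589 * 85.7 / 100 = 335.4802773 tonnes
Metal lost to tailings:
= 391.4589 - 335.4802773
= 55.9786 tonnes


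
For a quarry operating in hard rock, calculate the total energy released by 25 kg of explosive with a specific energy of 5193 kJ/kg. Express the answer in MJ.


129.825 MJ

Energy = mass * specific_energy / 1000
= 25 * 5193 / 1000
= 129825 / 1000
= 129.825 MJ


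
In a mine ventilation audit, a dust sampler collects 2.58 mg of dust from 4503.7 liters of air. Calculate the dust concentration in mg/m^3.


Convert liters to m^3: 1 m^3 = 1000 L
Concentration = mass / volume * 1000
= 2.58 / 4503.7 * 1000
= 0.0005728623132 * 1000
= 0.5729 mg/m^3

0.5729 mg/m^3


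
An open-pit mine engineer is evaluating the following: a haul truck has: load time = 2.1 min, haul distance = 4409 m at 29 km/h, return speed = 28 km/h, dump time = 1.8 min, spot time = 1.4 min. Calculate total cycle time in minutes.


Convert haul speed to m/min: 29 * 1000/60 = 483.3333333 m/min
Haul time = 4409 / 483.3333333 = 9.122068966 min
Convert return speed to m/min: 28 * 1000/60 = 466.6666667 m/min
Return time = 4409 / 466.6666667 = 9.447857143 min
Total cycle time:
= 2.1 + 9.122068966 + 1.8 + 9.447857143 + 1.4
= 23.8699 min

23.8699 min


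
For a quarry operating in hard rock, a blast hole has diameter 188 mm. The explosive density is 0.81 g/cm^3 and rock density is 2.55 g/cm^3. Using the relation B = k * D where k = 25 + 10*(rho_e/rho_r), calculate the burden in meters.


First, compute k:
rho_e / rho_r = 0.81 / 2.55 = 0.3176470588
k = 25 + 10 * 0.3176470588 = 28.17647059
Then, compute burden:
B = k * D / 1000 = 28.17647059 * 188 / 1000
= 5297.176471 / 1000
= 5.2972 m

5.2972 m


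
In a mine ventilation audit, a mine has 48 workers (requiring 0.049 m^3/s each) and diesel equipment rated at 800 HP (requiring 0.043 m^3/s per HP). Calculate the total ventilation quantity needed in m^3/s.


Airflow for workers:
Q_people = 48 * 0.049 = 2.352 m^3/s
Airflow for diesel equipment:
Q_diesel = 800 * 0.043 = 34.4 m^3/s
Total ventilation:
Q_total = 2.352 + 34.4
= 36.752 m^3/s

36.752 m^3/s


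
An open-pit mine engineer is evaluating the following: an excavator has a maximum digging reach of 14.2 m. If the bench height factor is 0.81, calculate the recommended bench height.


11.502 m

Bench height = reach * factor
= 14.2 * 0.81
= 11.502 m


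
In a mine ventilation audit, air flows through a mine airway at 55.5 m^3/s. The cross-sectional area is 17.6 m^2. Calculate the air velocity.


Velocity = flow rate / cross-sectional area
= 55.5 / 17.6
= 3.1534 m/s

3.1534 m/s


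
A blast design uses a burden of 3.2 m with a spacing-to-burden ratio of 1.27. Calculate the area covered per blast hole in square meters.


First, find the spacing:
Spacing = burden * ratio = 3.2 * 1.27
= 4.064 m
Then, calculate the area:
Area = burden * spacing = 3.2 * 4.064
= 13.0048 m^2

13.0048 m^2


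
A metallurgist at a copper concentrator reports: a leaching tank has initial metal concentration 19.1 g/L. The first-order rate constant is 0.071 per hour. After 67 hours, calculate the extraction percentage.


99.1409%

Compute the exponent:
-k * t = -0.071 * 67 = -4.757
Remaining concentration:
C = 19.1 * exp(-4.757)
= 19.1 * 0.00859134481
= 0.1640946859 g/L
Extracted = 19.1 - 0.1640946859 = 18.93590531 g/L
Extraction % = 18.93590531 / 19.1 * 100
= 99.1409%


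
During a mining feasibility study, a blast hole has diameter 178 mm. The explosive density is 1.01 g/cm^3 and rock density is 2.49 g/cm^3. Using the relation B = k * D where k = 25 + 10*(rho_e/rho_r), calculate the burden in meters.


First, compute k:
rho_e / rho_r = 1.01 / 2.49 = 0.40562249
k = 25 + 10 * 0.40562249 = 29.0562249
Then, compute burden:
B = k * D / 1000 = 29.0562249 * 178 / 1000
= 5172.008032 / 1000
= 5.172 m

5.172 m


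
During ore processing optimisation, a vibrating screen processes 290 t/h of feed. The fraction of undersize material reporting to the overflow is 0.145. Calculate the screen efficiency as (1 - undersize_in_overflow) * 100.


85.5%

Screen efficiency = (1 - fraction of undersize in overflow) * 100
= (1 - 0.145) * 100
= 0.855 * 100
= 85.5%


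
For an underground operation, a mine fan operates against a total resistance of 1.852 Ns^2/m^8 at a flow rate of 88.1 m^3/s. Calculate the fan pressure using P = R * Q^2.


14374.5017 Pa

Compute Q^2:
Q^2 = 88.1^2 = 7761.61
Compute pressure:
P = R * Q^2 = 1.852 * 7761.61
= 14374.5017 Pa


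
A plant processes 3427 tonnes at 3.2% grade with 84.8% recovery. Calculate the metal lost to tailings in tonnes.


16.6689 tonnes

Total metal in feed:
= 3427 * 3.2 / 100 = 109.664 tonnes
Metal recovered:
= 109.664 * 84.8 / 100 = 92.995072 tonnes
Metal lost to tailings:
= 109.664 - 92.995072
= 16.6689 tonnes


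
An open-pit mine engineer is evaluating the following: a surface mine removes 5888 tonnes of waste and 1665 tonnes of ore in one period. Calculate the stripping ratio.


3.5363

Stripping ratio = waste tonnage / ore tonnage
= 5888 / 1665
= 3.5363


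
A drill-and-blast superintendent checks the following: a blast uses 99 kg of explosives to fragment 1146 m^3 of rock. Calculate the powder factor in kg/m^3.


0.0864 kg/m^3

Powder factor = explosive mass / rock volume
= 99 / 1146
= 0.0864 kg/m^3


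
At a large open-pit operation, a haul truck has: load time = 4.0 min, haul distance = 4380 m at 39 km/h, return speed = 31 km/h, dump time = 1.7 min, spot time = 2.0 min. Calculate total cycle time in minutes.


22.9159 min

Convert haul speed to m/min: 39 * 1000/60 = 650 m/min
Haul time = 4380 / 650 = 6.738461538 min
Convert return speed to m/min: 31 * 1000/60 = 516.6666667 m/min
Return time = 4380 / 516.6666667 = 8.477419355 min
Total cycle time:
= 4.0 + 6.738461538 + 1.7 + 8.477419355 + 2.0
= 22.9159 min


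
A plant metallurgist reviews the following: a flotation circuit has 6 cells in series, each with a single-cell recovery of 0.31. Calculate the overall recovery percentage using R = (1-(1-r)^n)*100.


89.2082%

Complement of single-cell recovery:
1 - r = 1 - 0.31 = 0.69
Raise to power n:
(1 - r)^6 = 0.69^6 = 0.1079181631
Overall recovery:
R = (1 - 0.1079181631) * 100
= 89.2082%


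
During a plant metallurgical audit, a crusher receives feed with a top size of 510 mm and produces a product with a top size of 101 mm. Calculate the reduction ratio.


Reduction ratio = feed size / product size
= 510 / 101
= 5.0495

5.0495


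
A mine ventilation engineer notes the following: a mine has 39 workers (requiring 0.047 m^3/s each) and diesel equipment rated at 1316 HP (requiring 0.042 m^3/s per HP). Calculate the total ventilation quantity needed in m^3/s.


Airflow for workers:
Q_people = 39 * 0.047 = 1.833 m^3/s
Airflow for diesel equipment:
Q_diesel = 1316 * 0.042 = 55.272 m^3/s
Total ventilation:
Q_total = 1.833 + 55.272
= 57.105 m^3/s

57.105 m^3/s


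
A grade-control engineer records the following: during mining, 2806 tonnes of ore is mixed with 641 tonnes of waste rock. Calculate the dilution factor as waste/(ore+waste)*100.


18.5959%

Total material = ore + waste
= 2806 + 641 = 3447 tonnes
Dilution = waste / total * 100
= 641 / 3447 * 100
= 0.1859588048 * 100
= 18.5959%


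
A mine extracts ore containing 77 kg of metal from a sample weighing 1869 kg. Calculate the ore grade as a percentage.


4.1199%

Ore grade = (metal mass / ore mass) * 100
= (77 / 1869) * 100
= 0.04119850187 * 100
= 4.1199%


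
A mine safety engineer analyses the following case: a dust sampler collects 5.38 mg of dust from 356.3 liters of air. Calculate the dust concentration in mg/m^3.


Convert liters to m^3: 1 m^3 = 1000 L
Concentration = mass / volume * 1000
= 5.38 / 356.3 * 1000
= 0.01509963514 * 1000
= 15.0996 mg/m^3

15.0996 mg/m^3


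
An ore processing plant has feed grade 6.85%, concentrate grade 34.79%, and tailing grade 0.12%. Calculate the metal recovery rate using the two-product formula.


98.5882%

Using the two-product formula:
R = 100 * c * (f - t) / (f * (c - t))
Numerator = 100 * 34.79 * (6.85 - 0.12)
= 100 * 34.79 * 6.73
= 23413.67
Denominator = 6.85 * (34.79 - 0.12)
= 6.85 * 34.67
= 237.4895
R = 23413.67 / 237.4895
= 98.5882%


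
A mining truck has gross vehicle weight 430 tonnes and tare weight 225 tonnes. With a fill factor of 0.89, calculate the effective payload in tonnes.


Maximum payload = gross - tare
= 430 - 225 = 205 tonnes
Effective payload = max payload * fill factor
= 205 * 0.89
= 182.45 tonnes

182.45 tonnes


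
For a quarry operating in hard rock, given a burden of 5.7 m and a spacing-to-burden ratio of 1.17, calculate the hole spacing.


Spacing = burden * ratio
= 5.7 * 1.17
= 6.669 m

6.669 m


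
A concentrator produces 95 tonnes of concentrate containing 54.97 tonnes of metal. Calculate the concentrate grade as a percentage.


Grade = (metal in concentrate / concentrate mass) * 100
= (54.97 / 95) * 100
= 0.5786315789 * 100
= 57.8632%

57.8632%


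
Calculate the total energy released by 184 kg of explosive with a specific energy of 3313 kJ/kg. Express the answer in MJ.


609.592 MJ

Energy = mass * specific_energy / 1000
= 184 * 3313 / 1000
= 609592 / 1000
= 609.592 MJ


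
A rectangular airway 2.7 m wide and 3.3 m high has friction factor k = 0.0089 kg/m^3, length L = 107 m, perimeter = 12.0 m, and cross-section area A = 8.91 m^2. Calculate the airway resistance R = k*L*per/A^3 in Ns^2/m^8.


Compute the numerator:
k * L * per = 0.0089 * 107 * 12.0
= 11.4276
Compute the denominator:
A^3 = 8.91^3 = 707.347971
Resistance:
R = 11.4276 / 707.347971
= 0.0162 Ns^2/m^8

0.0162 Ns^2/m^8


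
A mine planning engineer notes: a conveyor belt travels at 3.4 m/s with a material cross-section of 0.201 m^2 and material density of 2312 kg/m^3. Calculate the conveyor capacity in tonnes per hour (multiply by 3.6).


5688.0749 t/h

Volumetric flow = speed * area
= 3.4 * 0.201 = 0.6834 m^3/s
Mass flow = volumetric * density
= 0.6834 * 2312 = 1580.0208 kg/s
Convert to t/h: multiply by 3.6
Capacity = 1580.0208 * 3.6
= 5688.0749 t/h


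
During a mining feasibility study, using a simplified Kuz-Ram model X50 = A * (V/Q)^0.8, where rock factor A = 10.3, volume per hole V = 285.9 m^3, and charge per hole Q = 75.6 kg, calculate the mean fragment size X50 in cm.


29.8532 cm

Compute V/Q:
V/Q = 285.9 / 75.6 = 3.781746032
Raise to the power 0.8:
(V/Q)^0.8 = 3.781746032^0.8 = 2.898370414
Multiply by A:
X50 = 10.3 * 2.898370414
= 29.8532 cm


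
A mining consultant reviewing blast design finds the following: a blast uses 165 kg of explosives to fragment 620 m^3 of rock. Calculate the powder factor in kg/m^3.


0.2661 kg/m^3

Powder factor = explosive mass / rock volume
= 165 / 620
= 0.2661 kg/m^3


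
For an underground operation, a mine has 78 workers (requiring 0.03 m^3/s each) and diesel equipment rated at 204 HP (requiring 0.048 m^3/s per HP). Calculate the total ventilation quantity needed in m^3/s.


Airflow for workers:
Q_people = 78 * 0.03 = 2.34 m^3/s
Airflow for diesel equipment:
Q_diesel = 204 * 0.048 = 9.792 m^3/s
Total ventilation:
Q_total = 2.34 + 9.792
= 12.132 m^3/s

12.132 m^3/s


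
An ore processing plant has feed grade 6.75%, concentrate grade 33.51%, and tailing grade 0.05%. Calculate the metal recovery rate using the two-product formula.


99.4076%

Using the two-product formula:
R = 100 * c * (f - t) / (f * (c - t))
Numerator = 100 * 33.51 * (6.75 - 0.05)
= 100 * 33.51 * 6.7
= 22451.7
Denominator = 6.75 * (33.51 - 0.05)
= 6.75 * 33.46
= 225.855
R = 22451.7 / 225.855
= 99.4076%


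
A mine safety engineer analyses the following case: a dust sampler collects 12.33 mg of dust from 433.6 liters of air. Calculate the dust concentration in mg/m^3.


28.4363 mg/m^3

Convert liters to m^3: 1 m^3 = 1000 L
Concentration = mass / volume * 1000
= 12.33 / 433.6 * 1000
= 0.02843634686 * 1000
= 28.4363 mg/m^3


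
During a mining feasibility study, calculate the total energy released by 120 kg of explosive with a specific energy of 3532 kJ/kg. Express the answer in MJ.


423.84 MJ

Energy = mass * specific_energy / 1000
= 120 * 3532 / 1000
= 423840 / 1000
= 423.84 MJ


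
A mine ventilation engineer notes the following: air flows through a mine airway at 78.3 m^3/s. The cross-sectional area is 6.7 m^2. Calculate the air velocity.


Velocity = flow rate / cross-sectional area
= 78.3 / 6.7
= 11.6866 m/s

11.6866 m/s


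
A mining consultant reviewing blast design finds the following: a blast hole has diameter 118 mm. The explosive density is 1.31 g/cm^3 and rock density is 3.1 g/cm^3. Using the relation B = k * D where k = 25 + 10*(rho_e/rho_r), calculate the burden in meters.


First, compute k:
rho_e / rho_r = 1.31 / 3.1 = 0.4225806452
k = 25 + 10 * 0.4225806452 = 29.22580645
Then, compute burden:
B = k * D / 1000 = 29.22580645 * 118 / 1000
= 3448.645161 / 1000
= 3.4486 m

3.4486 m


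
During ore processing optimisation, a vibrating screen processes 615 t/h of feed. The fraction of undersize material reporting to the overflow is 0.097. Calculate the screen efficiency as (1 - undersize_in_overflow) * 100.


90.3%

Screen efficiency = (1 - fraction of undersize in overflow) * 100
= (1 - 0.097) * 100
= 0.903 * 100
= 90.3%


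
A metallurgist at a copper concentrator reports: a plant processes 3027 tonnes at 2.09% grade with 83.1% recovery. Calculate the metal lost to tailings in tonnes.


10.6917 tonnes

Total metal in feed:
= 3027 * 2.09 / 100 = 63.2643 tonnes
Metal recovered:
= 63.2643 * 83.1 / 100 = 52.5726333 tonnes
Metal lost to tailings:
= 63.2643 - 52.5726333
= 10.6917 tonnes


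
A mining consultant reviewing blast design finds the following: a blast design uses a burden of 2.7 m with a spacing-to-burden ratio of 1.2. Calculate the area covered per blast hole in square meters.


First, find the spacing:
Spacing = burden * ratio = 2.7 * 1.2
= 3.24 m
Then, calculate the area:
Area = burden * spacing = 2.7 * 3.24
= 8.748 m^2

8.748 m^2


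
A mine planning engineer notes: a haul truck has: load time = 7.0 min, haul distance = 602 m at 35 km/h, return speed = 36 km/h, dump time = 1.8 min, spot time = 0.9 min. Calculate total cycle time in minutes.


Convert haul speed to m/min: 35 * 1000/60 = 583.3333333 m/min
Haul time = 602 / 583.3333333 = 1.032 min
Convert return speed to m/min: 36 * 1000/60 = 600 m/min
Return time = 602 / 600 = 1.003333333 min
Total cycle time:
= 7.0 + 1.032 + 1.8 + 1.003333333 + 0.9
= 11.7353 min

11.7353 min


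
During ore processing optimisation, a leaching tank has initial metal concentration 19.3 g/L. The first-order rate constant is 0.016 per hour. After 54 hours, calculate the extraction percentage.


57.8527%

Compute the exponent:
-k * t = -0.016 * 54 = -0.864
Remaining concentration:
C = 19.3 * exp(-0.864)
= 19.3 * 0.4214728148
= 8.134425325 g/L
Extracted = 19.3 - 8.134425325 = 11.16557467 g/L
Extraction % = 11.16557467 / 19.3 * 100
= 57.8527%


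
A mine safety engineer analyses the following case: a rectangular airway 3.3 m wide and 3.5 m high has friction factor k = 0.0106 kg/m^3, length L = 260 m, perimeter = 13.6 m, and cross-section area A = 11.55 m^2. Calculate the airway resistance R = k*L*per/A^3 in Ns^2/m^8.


0.0243 Ns^2/m^8

Compute the numerator:
k * L * per = 0.0106 * 260 * 13.6
= 37.4816
Compute the denominator:
A^3 = 11.55^3 = 1540.798875
Resistance:
R = 37.4816 / 1540.798875
= 0.0243 Ns^2/m^8


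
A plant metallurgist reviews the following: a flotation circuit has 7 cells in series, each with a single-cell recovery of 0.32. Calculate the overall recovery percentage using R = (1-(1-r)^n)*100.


93.277%

Complement of single-cell recovery:
1 - r = 1 - 0.32 = 0.68
Raise to power n:
(1 - r)^7 = 0.68^7 = 0.06722988818
Overall recovery:
R = (1 - 0.06722988818) * 100
= 93.277%


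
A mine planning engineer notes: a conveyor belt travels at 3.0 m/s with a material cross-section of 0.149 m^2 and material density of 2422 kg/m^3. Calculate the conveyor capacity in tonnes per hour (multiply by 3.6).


3897.4824 t/h

Volumetric flow = speed * area
= 3.0 * 0.149 = 0.447 m^3/s
Mass flow = volumetric * density
= 0.447 * 2422 = 1082.634 kg/s
Convert to t/h: multiply by 3.6
Capacity = 1082.634 * 3.6
= 3897.4824 t/h


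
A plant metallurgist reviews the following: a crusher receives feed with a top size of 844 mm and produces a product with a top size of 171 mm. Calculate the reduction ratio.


Reduction ratio = feed size / product size
= 844 / 171
= 4.9357

4.9357


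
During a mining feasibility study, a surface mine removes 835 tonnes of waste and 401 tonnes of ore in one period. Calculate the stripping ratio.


Stripping ratio = waste tonnage / ore tonnage
= 835 / 401
= 2.0823

2.0823


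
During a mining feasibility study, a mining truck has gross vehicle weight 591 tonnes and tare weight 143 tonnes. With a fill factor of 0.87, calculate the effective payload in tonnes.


389.76 tonnes

Maximum payload = gross - tare
= 591 - 143 = 448 tonnes
Effective payload = max payload * fill factor
= 448 * 0.87
= 389.76 tonnes


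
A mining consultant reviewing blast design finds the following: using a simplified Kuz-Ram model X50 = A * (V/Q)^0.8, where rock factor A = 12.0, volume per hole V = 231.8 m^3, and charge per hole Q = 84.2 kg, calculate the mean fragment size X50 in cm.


Compute V/Q:
V/Q = 231.8 / 84.2 = 2.752969121
Raise to the power 0.8:
(V/Q)^0.8 = 2.752969121^0.8 = 2.248231726
Multiply by A:
X50 = 12.0 * 2.248231726
= 26.9788 cm

26.9788 cm


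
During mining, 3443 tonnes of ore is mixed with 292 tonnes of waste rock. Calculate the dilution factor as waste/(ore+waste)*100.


Total material = ore + waste
= 3443 + 292 = 3735 tonnes
Dilution = waste / total * 100
= 292 / 3735 * 100
= 0.0781793842 * 100
= 7.8179%

7.8179%


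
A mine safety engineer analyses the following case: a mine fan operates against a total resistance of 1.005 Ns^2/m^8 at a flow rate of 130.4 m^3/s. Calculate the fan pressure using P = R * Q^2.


17089.1808 Pa

Compute Q^2:
Q^2 = 130.4^2 = 17004.16
Compute pressure:
P = R * Q^2 = 1.005 * 17004.16
= 17089.1808 Pa


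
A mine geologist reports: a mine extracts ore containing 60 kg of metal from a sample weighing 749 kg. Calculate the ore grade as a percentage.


Ore grade = (metal mass / ore mass) * 100
= (60 / 749) * 100
= 0.08010680908 * 100
= 8.0107%

8.0107%


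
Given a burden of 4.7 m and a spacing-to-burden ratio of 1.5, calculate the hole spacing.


7.05 m

Spacing = burden * ratio
= 4.7 * 1.5
= 7.05 m


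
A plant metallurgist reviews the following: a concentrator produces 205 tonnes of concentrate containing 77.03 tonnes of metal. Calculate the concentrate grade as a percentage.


37.5756%

Grade = (metal in concentrate / concentrate mass) * 100
= (77.03 / 205) * 100
= 0.3757560976 * 100
= 37.5756%


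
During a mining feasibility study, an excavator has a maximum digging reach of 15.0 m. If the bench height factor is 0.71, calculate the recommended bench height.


10.65 m

Bench height = reach * factor
= 15.0 * 0.71
= 10.65 m


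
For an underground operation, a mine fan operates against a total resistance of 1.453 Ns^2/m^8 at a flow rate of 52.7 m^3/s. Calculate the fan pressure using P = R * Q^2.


Compute Q^2:
Q^2 = 52.7^2 = 2777.29
Compute pressure:
P = R * Q^2 = 1.453 * 2777.29
= 4035.4024 Pa

4035.4024 Pa


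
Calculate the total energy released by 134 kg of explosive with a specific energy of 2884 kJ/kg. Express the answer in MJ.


386.456 MJ

Energy = mass * specific_energy / 1000
= 134 * 2884 / 1000
= 386456 / 1000
= 386.456 MJ


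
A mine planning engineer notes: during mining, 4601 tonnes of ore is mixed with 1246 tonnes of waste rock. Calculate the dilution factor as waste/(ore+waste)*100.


21.3101%

Total material = ore + waste
= 4601 + 1246 = 5847 tonnes
Dilution = waste / total * 100
= 1246 / 5847 * 100
= 0.2131007354 * 100
= 21.3101%


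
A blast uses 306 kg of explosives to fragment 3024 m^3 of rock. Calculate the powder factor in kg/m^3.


0.1012 kg/m^3

Powder factor = explosive mass / rock volume
= 306 / 3024
= 0.1012 kg/m^3


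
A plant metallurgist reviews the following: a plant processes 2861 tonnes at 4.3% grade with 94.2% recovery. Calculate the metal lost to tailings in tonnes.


7.1353 tonnes

Total metal in feed:
= 2861 * 4.3 / 100 = 123.023 tonnes
Metal recovered:
= 123.023 * 94.2 / 100 = 115.887666 tonnes
Metal lost to tailings:
= 123.023 - 115.887666
= 7.1353 tonnes


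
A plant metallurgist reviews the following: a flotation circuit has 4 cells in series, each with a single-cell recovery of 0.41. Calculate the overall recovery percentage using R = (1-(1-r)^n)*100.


87.8826%

Complement of single-cell recovery:
1 - r = 1 - 0.41 = 0.59
Raise to power n:
(1 - r)^4 = 0.59^4 = 0.12117361
Overall recovery:
R = (1 - 0.12117361) * 100
= 87.8826%


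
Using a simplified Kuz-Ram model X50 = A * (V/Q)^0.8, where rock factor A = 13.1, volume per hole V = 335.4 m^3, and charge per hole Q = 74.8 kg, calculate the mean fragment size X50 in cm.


Compute V/Q:
V/Q = 335.4 / 74.8 = 4.483957219
Raise to the power 0.8:
(V/Q)^0.8 = 4.483957219^0.8 = 3.321461084
Multiply by A:
X50 = 13.1 * 3.321461084
= 43.5111 cm

43.5111 cm


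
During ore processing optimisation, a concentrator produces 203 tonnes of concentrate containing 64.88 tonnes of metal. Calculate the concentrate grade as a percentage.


Grade = (metal in concentrate / concentrate mass) * 100
= (64.88 / 203) * 100
= 0.3196059113 * 100
= 31.9606%

31.9606%


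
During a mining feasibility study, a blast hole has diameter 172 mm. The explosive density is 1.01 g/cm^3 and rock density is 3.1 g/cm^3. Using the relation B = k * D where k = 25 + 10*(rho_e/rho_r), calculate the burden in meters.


First, compute k:
rho_e / rho_r = 1.01 / 3.1 = 0.3258064516
k = 25 + 10 * 0.3258064516 = 28.25806452
Then, compute burden:
B = k * D / 1000 = 28.25806452 * 172 / 1000
= 4860.387097 / 1000
= 4.8604 m

4.8604 m


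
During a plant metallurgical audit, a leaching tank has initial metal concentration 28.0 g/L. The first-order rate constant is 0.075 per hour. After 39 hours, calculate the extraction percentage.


Compute the exponent:
-k * t = -0.075 * 39 = -2.925
Remaining concentration:
C = 28.0 * exp(-2.925)
= 28.0 * 0.05366469191
= 1.502611374 g/L
Extracted = 28.0 - 1.502611374 = 26.49738863 g/L
Extraction % = 26.49738863 / 28.0 * 100
= 94.6335%

94.6335%


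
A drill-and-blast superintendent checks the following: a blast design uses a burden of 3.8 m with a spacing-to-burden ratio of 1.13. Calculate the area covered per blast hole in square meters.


First, find the spacing:
Spacing = burden * ratio = 3.8 * 1.13
= 4.294 m
Then, calculate the area:
Area = burden * spacing = 3.8 * 4.294
= 16.3172 m^2

16.3172 m^2


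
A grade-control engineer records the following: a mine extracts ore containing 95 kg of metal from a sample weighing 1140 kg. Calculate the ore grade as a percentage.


Ore grade = (metal mass / ore mass) * 100
= (95 / 1140) * 100
= 0.08333333333 * 100
= 8.3333%

8.3333%


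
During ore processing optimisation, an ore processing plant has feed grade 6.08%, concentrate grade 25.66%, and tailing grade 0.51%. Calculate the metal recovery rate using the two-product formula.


93.4696%

Using the two-product formula:
R = 100 * c * (f - t) / (f * (c - t))
Numerator = 100 * 25.66 * (6.08 - 0.51)
= 100 * 25.66 * 5.57
= 14292.62
Denominator = 6.08 * (25.66 - 0.51)
= 6.08 * 25.15
= 152.912
R = 14292.62 / 152.912
= 93.4696%


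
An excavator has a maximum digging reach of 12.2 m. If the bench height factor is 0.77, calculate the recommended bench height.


9.394 m

Bench height = reach * factor
= 12.2 * 0.77
= 9.394 m


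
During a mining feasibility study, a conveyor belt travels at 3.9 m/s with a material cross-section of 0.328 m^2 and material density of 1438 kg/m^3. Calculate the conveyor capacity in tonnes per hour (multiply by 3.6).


6622.1626 t/h

Volumetric flow = speed * area
= 3.9 * 0.328 = 1.2792 m^3/s
Mass flow = volumetric * density
= 1.2792 * 1438 = 1839.4896 kg/s
Convert to t/h: multiply by 3.6
Capacity = 1839.4896 * 3.6
= 6622.1626 t/h


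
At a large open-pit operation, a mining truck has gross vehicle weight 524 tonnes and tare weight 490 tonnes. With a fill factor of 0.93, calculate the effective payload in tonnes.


31.62 tonnes

Maximum payload = gross - tare
= 524 - 490 = 34 tonnes
Effective payload = max payload * fill factor
= 34 * 0.93
= 31.62 tonnes


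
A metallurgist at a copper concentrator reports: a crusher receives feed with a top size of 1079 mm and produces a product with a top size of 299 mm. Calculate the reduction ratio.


3.6087

Reduction ratio = feed size / product size
= 1079 / 299
= 3.6087


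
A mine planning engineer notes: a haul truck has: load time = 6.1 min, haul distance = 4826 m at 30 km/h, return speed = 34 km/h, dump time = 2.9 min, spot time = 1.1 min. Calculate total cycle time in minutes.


Convert haul speed to m/min: 30 * 1000/60 = 500 m/min
Haul time = 4826 / 500 = 9.652 min
Convert return speed to m/min: 34 * 1000/60 = 566.6666667 m/min
Return time = 4826 / 566.6666667 = 8.516470588 min
Total cycle time:
= 6.1 + 9.652 + 2.9 + 8.516470588 + 1.1
= 28.2685 min

28.2685 min


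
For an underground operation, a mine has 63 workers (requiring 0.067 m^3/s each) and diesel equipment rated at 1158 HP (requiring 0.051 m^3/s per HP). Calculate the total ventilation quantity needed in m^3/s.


63.279 m^3/s

Airflow for workers:
Q_people = 63 * 0.067 = 4.221 m^3/s
Airflow for diesel equipment:
Q_diesel = 1158 * 0.051 = 59.058 m^3/s
Total ventilation:
Q_total = 4.221 + 59.058
= 63.279 m^3/s


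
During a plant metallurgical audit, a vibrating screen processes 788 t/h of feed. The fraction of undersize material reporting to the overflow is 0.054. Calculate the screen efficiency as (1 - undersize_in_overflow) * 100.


94.6%

Screen efficiency = (1 - fraction of undersize in overflow) * 100
= (1 - 0.054) * 100
= 0.946 * 100
= 94.6%


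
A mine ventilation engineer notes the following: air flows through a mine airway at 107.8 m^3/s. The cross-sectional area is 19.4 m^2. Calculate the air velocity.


5.5567 m/s

Velocity = flow rate / cross-sectional area
= 107.8 / 19.4
= 5.5567 m/s


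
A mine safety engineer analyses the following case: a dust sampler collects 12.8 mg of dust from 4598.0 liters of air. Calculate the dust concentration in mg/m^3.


2.7838 mg/m^3

Convert liters to m^3: 1 m^3 = 1000 L
Concentration = mass / volume * 1000
= 12.8 / 4598.0 * 1000
= 0.002783819052 * 1000
= 2.7838 mg/m^3


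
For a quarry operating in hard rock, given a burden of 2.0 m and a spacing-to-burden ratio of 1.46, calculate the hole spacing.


Spacing = burden * ratio
= 2.0 * 1.46
= 2.92 m

2.92 m


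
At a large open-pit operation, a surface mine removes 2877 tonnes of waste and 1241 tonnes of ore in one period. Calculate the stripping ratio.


Stripping ratio = waste tonnage / ore tonnage
= 2877 / 1241
= 2.3183

2.3183


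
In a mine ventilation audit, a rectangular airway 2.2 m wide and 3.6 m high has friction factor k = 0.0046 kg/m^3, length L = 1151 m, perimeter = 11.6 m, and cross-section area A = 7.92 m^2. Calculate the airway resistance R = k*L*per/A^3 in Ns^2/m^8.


0.1236 Ns^2/m^8

Compute the numerator:
k * L * per = 0.0046 * 1151 * 11.6
= 61.41736
Compute the denominator:
A^3 = 7.92^3 = 496.793088
Resistance:
R = 61.41736 / 496.793088
= 0.1236 Ns^2/m^8


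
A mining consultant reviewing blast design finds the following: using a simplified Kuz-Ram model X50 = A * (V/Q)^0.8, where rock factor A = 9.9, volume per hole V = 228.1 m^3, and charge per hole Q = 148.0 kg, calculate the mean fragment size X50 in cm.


13.9935 cm

Compute V/Q:
V/Q = 228.1 / 148.0 = 1.541216216
Raise to the power 0.8:
(V/Q)^0.8 = 1.541216216^0.8 = 1.413483867
Multiply by A:
X50 = 9.9 * 1.413483867
= 13.9935 cm


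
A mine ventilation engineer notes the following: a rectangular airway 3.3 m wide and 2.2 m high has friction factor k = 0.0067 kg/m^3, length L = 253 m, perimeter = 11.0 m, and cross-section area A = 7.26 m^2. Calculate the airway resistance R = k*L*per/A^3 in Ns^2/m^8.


Compute the numerator:
k * L * per = 0.0067 * 253 * 11.0
= 18.6461
Compute the denominator:
A^3 = 7.26^3 = 382.657176
Resistance:
R = 18.6461 / 382.657176
= 0.0487 Ns^2/m^8

0.0487 Ns^2/m^8


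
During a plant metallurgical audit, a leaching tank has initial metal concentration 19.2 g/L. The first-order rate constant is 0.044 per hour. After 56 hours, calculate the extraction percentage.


91.4906%

Compute the exponent:
-k * t = -0.044 * 56 = -2.464
Remaining concentration:
C = 19.2 * exp(-2.464)
= 19.2 * 0.08509389373
= 1.63380276 g/L
Extracted = 19.2 - 1.63380276 = 17.56619724 g/L
Extraction % = 17.56619724 / 19.2 * 100
= 91.4906%


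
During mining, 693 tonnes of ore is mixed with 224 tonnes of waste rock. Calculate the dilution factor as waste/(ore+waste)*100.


Total material = ore + waste
= 693 + 224 = 917 tonnes
Dilution = waste / total * 100
= 224 / 917 * 100
= 0.2442748092 * 100
= 24.4275%

24.4275%


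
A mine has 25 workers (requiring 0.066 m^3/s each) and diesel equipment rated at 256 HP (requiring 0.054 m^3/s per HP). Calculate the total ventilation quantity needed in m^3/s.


15.474 m^3/s

Airflow for workers:
Q_people = 25 * 0.066 = 1.65 m^3/s
Airflow for diesel equipment:
Q_diesel = 256 * 0.054 = 13.824 m^3/s
Total ventilation:
Q_total = 1.65 + 13.824
= 15.474 m^3/s


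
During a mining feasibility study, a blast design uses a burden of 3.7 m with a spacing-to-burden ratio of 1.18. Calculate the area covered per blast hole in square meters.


First, find the spacing:
Spacing = burden * ratio = 3.7 * 1.18
= 4.366 m
Then, calculate the area:
Area = burden * spacing = 3.7 * 4.366
= 16.1542 m^2

16.1542 m^2


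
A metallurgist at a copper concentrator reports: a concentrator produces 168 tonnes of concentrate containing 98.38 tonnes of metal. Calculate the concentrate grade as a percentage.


58.5595%

Grade = (metal in concentrate / concentrate mass) * 100
= (98.38 / 168) * 100
= 0.5855952381 * 100
= 58.5595%


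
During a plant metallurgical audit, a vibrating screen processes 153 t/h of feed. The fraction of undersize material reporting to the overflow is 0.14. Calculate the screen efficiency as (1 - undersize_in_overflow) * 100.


86.0%

Screen efficiency = (1 - fraction of undersize in overflow) * 100
= (1 - 0.14) * 100
= 0.86 * 100
= 86.0%


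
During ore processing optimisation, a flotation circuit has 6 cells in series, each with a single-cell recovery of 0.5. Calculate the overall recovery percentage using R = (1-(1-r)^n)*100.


Complement of single-cell recovery:
1 - r = 1 - 0.5 = 0.5
Raise to power n:
(1 - r)^6 = 0.5^6 = 0.015625
Overall recovery:
R = (1 - 0.015625) * 100
= 98.4375%

98.4375%


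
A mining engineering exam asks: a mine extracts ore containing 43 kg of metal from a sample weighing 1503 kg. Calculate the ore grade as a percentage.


2.8609%

Ore grade = (metal mass / ore mass) * 100
= (43 / 1503) * 100
= 0.02860944777 * 100
= 2.8609%


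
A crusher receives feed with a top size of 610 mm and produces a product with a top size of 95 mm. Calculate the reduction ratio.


6.4211

Reduction ratio = feed size / product size
= 610 / 95
= 6.4211


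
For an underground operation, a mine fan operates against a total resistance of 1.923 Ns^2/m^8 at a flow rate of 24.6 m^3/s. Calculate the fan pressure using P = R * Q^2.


1163.7227 Pa

Compute Q^2:
Q^2 = 24.6^2 = 605.16
Compute pressure:
P = R * Q^2 = 1.923 * 605.16
= 1163.7227 Pa


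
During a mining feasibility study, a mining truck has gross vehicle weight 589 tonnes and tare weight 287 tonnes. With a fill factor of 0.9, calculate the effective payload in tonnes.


Maximum payload = gross - tare
= 589 - 287 = 302 tonnes
Effective payload = max payload * fill factor
= 302 * 0.9
= 271.8 tonnes

271.8 tonnes


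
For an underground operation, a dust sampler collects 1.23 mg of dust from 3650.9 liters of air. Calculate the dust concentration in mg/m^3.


0.3369 mg/m^3

Convert liters to m^3: 1 m^3 = 1000 L
Concentration = mass / volume * 1000
= 1.23 / 3650.9 * 1000
= 0.0003369032293 * 1000
= 0.3369 mg/m^3


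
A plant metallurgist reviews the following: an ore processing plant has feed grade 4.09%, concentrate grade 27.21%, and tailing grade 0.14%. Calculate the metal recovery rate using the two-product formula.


Using the two-product formula:
R = 100 * c * (f - t) / (f * (c - t))
Numerator = 100 * 27.21 * (4.09 - 0.14)
= 100 * 27.21 * 3.95
= 10747.95
Denominator = 4.09 * (27.21 - 0.14)
= 4.09 * 27.07
= 110.7163
R = 10747.95 / 110.7163
= 97.0765%

97.0765%


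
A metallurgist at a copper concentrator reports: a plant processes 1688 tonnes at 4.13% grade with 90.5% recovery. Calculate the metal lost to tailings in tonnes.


Total metal in feed:
= 1688 * 4.13 / 100 = 69.7144 tonnes
Metal recovered:
= 69.7144 * 90.5 / 100 = 63.091532 tonnes
Metal lost to tailings:
= 69.7144 - 63.091532
= 6.6229 tonnes

6.6229 tonnes


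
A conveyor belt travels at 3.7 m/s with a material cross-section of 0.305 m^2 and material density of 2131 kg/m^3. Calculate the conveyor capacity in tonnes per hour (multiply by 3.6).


Volumetric flow = speed * area
= 3.7 * 0.305 = 1.1285 m^3/s
Mass flow = volumetric * density
= 1.1285 * 2131 = 2404.8335 kg/s
Convert to t/h: multiply by 3.6
Capacity = 2404.8335 * 3.6
= 8657.4006 t/h

8657.4006 t/h


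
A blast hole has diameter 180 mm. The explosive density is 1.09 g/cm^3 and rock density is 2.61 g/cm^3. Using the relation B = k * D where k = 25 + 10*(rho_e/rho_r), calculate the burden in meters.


First, compute k:
rho_e / rho_r = 1.09 / 2.61 = 0.4176245211
k = 25 + 10 * 0.4176245211 = 29.17624521
Then, compute burden:
B = k * D / 1000 = 29.17624521 * 180 / 1000
= 5251.724138 / 1000
= 5.2517 m

5.2517 m


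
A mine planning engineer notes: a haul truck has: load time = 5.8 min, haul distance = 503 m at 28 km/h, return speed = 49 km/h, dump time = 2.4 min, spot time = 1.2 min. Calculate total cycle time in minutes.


Convert haul speed to m/min: 28 * 1000/60 = 466.6666667 m/min
Haul time = 503 / 466.6666667 = 1.077857143 min
Convert return speed to m/min: 49 * 1000/60 = 816.6666667 m/min
Return time = 503 / 816.6666667 = 0.6159183673 min
Total cycle time:
= 5.8 + 1.077857143 + 2.4 + 0.6159183673 + 1.2
= 11.0938 min

11.0938 min
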